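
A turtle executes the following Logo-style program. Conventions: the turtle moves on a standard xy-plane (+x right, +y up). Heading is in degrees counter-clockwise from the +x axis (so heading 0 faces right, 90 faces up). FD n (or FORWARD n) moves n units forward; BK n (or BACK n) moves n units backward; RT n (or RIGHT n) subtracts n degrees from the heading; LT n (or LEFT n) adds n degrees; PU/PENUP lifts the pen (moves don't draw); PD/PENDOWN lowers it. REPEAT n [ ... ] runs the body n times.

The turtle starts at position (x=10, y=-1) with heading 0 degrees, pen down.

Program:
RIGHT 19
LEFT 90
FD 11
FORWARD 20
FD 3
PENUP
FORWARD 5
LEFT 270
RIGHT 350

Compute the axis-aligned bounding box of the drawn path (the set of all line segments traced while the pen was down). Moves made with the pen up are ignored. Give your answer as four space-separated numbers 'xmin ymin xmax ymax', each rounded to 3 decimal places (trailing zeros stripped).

Executing turtle program step by step:
Start: pos=(10,-1), heading=0, pen down
RT 19: heading 0 -> 341
LT 90: heading 341 -> 71
FD 11: (10,-1) -> (13.581,9.401) [heading=71, draw]
FD 20: (13.581,9.401) -> (20.093,28.311) [heading=71, draw]
FD 3: (20.093,28.311) -> (21.069,31.148) [heading=71, draw]
PU: pen up
FD 5: (21.069,31.148) -> (22.697,35.875) [heading=71, move]
LT 270: heading 71 -> 341
RT 350: heading 341 -> 351
Final: pos=(22.697,35.875), heading=351, 3 segment(s) drawn

Segment endpoints: x in {10, 13.581, 20.093, 21.069}, y in {-1, 9.401, 28.311, 31.148}
xmin=10, ymin=-1, xmax=21.069, ymax=31.148

Answer: 10 -1 21.069 31.148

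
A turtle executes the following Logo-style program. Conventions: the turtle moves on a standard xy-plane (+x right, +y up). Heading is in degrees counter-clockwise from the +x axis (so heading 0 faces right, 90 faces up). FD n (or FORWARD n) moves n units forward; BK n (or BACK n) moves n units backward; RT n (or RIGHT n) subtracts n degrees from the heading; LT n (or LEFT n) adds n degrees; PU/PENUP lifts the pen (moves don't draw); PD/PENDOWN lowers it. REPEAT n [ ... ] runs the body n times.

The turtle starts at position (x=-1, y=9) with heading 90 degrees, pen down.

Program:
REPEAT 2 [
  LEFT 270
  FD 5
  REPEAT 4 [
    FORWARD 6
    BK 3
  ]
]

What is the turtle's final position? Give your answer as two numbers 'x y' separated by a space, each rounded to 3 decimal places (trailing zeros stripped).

Executing turtle program step by step:
Start: pos=(-1,9), heading=90, pen down
REPEAT 2 [
  -- iteration 1/2 --
  LT 270: heading 90 -> 0
  FD 5: (-1,9) -> (4,9) [heading=0, draw]
  REPEAT 4 [
    -- iteration 1/4 --
    FD 6: (4,9) -> (10,9) [heading=0, draw]
    BK 3: (10,9) -> (7,9) [heading=0, draw]
    -- iteration 2/4 --
    FD 6: (7,9) -> (13,9) [heading=0, draw]
    BK 3: (13,9) -> (10,9) [heading=0, draw]
    -- iteration 3/4 --
    FD 6: (10,9) -> (16,9) [heading=0, draw]
    BK 3: (16,9) -> (13,9) [heading=0, draw]
    -- iteration 4/4 --
    FD 6: (13,9) -> (19,9) [heading=0, draw]
    BK 3: (19,9) -> (16,9) [heading=0, draw]
  ]
  -- iteration 2/2 --
  LT 270: heading 0 -> 270
  FD 5: (16,9) -> (16,4) [heading=270, draw]
  REPEAT 4 [
    -- iteration 1/4 --
    FD 6: (16,4) -> (16,-2) [heading=270, draw]
    BK 3: (16,-2) -> (16,1) [heading=270, draw]
    -- iteration 2/4 --
    FD 6: (16,1) -> (16,-5) [heading=270, draw]
    BK 3: (16,-5) -> (16,-2) [heading=270, draw]
    -- iteration 3/4 --
    FD 6: (16,-2) -> (16,-8) [heading=270, draw]
    BK 3: (16,-8) -> (16,-5) [heading=270, draw]
    -- iteration 4/4 --
    FD 6: (16,-5) -> (16,-11) [heading=270, draw]
    BK 3: (16,-11) -> (16,-8) [heading=270, draw]
  ]
]
Final: pos=(16,-8), heading=270, 18 segment(s) drawn

Answer: 16 -8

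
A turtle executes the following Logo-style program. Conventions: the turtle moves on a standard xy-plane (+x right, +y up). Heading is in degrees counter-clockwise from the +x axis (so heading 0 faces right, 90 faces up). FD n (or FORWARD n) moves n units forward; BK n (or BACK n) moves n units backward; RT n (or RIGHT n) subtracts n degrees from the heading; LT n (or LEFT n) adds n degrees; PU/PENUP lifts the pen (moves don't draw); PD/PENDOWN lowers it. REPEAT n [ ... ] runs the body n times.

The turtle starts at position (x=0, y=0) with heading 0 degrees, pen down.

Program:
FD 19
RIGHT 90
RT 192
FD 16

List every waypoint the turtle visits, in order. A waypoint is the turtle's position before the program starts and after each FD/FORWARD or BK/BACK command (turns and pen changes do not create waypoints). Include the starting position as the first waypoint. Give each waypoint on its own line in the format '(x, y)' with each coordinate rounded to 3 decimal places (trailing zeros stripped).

Executing turtle program step by step:
Start: pos=(0,0), heading=0, pen down
FD 19: (0,0) -> (19,0) [heading=0, draw]
RT 90: heading 0 -> 270
RT 192: heading 270 -> 78
FD 16: (19,0) -> (22.327,15.65) [heading=78, draw]
Final: pos=(22.327,15.65), heading=78, 2 segment(s) drawn
Waypoints (3 total):
(0, 0)
(19, 0)
(22.327, 15.65)

Answer: (0, 0)
(19, 0)
(22.327, 15.65)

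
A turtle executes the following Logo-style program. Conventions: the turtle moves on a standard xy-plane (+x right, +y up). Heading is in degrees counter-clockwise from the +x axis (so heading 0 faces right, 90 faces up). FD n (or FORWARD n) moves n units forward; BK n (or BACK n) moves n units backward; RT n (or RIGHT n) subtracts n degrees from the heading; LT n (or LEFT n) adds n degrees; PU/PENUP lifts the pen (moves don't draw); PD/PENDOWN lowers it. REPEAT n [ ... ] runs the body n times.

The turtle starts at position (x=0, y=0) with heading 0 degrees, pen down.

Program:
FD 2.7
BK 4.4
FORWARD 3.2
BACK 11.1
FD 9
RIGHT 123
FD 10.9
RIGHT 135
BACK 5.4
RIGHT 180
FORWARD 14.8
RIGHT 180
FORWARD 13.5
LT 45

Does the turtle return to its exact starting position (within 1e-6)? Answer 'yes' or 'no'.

Answer: no

Derivation:
Executing turtle program step by step:
Start: pos=(0,0), heading=0, pen down
FD 2.7: (0,0) -> (2.7,0) [heading=0, draw]
BK 4.4: (2.7,0) -> (-1.7,0) [heading=0, draw]
FD 3.2: (-1.7,0) -> (1.5,0) [heading=0, draw]
BK 11.1: (1.5,0) -> (-9.6,0) [heading=0, draw]
FD 9: (-9.6,0) -> (-0.6,0) [heading=0, draw]
RT 123: heading 0 -> 237
FD 10.9: (-0.6,0) -> (-6.537,-9.142) [heading=237, draw]
RT 135: heading 237 -> 102
BK 5.4: (-6.537,-9.142) -> (-5.414,-14.424) [heading=102, draw]
RT 180: heading 102 -> 282
FD 14.8: (-5.414,-14.424) -> (-2.337,-28.9) [heading=282, draw]
RT 180: heading 282 -> 102
FD 13.5: (-2.337,-28.9) -> (-5.144,-15.695) [heading=102, draw]
LT 45: heading 102 -> 147
Final: pos=(-5.144,-15.695), heading=147, 9 segment(s) drawn

Start position: (0, 0)
Final position: (-5.144, -15.695)
Distance = 16.516; >= 1e-6 -> NOT closed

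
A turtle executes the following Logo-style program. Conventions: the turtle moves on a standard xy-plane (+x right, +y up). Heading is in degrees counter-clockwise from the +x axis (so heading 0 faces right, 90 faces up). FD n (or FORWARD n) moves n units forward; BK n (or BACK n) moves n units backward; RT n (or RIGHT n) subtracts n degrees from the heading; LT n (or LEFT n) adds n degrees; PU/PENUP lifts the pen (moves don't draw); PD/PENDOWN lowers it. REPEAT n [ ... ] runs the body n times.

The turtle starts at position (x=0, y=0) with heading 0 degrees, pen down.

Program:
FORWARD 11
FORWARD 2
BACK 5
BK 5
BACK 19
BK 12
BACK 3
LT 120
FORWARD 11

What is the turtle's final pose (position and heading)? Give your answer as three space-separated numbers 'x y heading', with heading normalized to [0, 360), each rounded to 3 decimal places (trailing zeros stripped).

Executing turtle program step by step:
Start: pos=(0,0), heading=0, pen down
FD 11: (0,0) -> (11,0) [heading=0, draw]
FD 2: (11,0) -> (13,0) [heading=0, draw]
BK 5: (13,0) -> (8,0) [heading=0, draw]
BK 5: (8,0) -> (3,0) [heading=0, draw]
BK 19: (3,0) -> (-16,0) [heading=0, draw]
BK 12: (-16,0) -> (-28,0) [heading=0, draw]
BK 3: (-28,0) -> (-31,0) [heading=0, draw]
LT 120: heading 0 -> 120
FD 11: (-31,0) -> (-36.5,9.526) [heading=120, draw]
Final: pos=(-36.5,9.526), heading=120, 8 segment(s) drawn

Answer: -36.5 9.526 120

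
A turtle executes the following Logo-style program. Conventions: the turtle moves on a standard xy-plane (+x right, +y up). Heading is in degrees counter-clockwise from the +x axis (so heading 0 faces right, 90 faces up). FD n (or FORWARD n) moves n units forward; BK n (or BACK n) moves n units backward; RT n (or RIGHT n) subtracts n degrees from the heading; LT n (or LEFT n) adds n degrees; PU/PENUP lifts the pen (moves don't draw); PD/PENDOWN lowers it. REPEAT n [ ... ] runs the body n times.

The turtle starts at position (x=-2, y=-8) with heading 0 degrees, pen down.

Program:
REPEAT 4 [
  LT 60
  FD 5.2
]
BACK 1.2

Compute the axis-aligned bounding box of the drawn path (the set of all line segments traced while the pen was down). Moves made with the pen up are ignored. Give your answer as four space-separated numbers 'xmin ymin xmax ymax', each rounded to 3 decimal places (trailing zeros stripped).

Executing turtle program step by step:
Start: pos=(-2,-8), heading=0, pen down
REPEAT 4 [
  -- iteration 1/4 --
  LT 60: heading 0 -> 60
  FD 5.2: (-2,-8) -> (0.6,-3.497) [heading=60, draw]
  -- iteration 2/4 --
  LT 60: heading 60 -> 120
  FD 5.2: (0.6,-3.497) -> (-2,1.007) [heading=120, draw]
  -- iteration 3/4 --
  LT 60: heading 120 -> 180
  FD 5.2: (-2,1.007) -> (-7.2,1.007) [heading=180, draw]
  -- iteration 4/4 --
  LT 60: heading 180 -> 240
  FD 5.2: (-7.2,1.007) -> (-9.8,-3.497) [heading=240, draw]
]
BK 1.2: (-9.8,-3.497) -> (-9.2,-2.457) [heading=240, draw]
Final: pos=(-9.2,-2.457), heading=240, 5 segment(s) drawn

Segment endpoints: x in {-9.8, -9.2, -7.2, -2, -2, 0.6}, y in {-8, -3.497, -3.497, -2.457, 1.007, 1.007}
xmin=-9.8, ymin=-8, xmax=0.6, ymax=1.007

Answer: -9.8 -8 0.6 1.007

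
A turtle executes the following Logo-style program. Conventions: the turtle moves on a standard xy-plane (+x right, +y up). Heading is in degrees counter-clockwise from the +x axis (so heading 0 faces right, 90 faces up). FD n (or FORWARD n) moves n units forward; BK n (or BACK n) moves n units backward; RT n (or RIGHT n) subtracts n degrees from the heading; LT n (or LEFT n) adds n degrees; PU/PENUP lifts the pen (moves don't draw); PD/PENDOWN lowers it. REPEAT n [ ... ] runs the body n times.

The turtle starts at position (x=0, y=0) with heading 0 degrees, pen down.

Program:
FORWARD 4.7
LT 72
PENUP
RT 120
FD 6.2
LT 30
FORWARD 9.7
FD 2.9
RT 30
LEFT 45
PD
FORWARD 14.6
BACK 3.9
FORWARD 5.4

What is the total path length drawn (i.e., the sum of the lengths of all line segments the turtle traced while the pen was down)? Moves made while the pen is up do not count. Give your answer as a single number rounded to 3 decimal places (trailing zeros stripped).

Answer: 28.6

Derivation:
Executing turtle program step by step:
Start: pos=(0,0), heading=0, pen down
FD 4.7: (0,0) -> (4.7,0) [heading=0, draw]
LT 72: heading 0 -> 72
PU: pen up
RT 120: heading 72 -> 312
FD 6.2: (4.7,0) -> (8.849,-4.607) [heading=312, move]
LT 30: heading 312 -> 342
FD 9.7: (8.849,-4.607) -> (18.074,-7.605) [heading=342, move]
FD 2.9: (18.074,-7.605) -> (20.832,-8.501) [heading=342, move]
RT 30: heading 342 -> 312
LT 45: heading 312 -> 357
PD: pen down
FD 14.6: (20.832,-8.501) -> (35.412,-9.265) [heading=357, draw]
BK 3.9: (35.412,-9.265) -> (31.517,-9.061) [heading=357, draw]
FD 5.4: (31.517,-9.061) -> (36.91,-9.344) [heading=357, draw]
Final: pos=(36.91,-9.344), heading=357, 4 segment(s) drawn

Segment lengths:
  seg 1: (0,0) -> (4.7,0), length = 4.7
  seg 2: (20.832,-8.501) -> (35.412,-9.265), length = 14.6
  seg 3: (35.412,-9.265) -> (31.517,-9.061), length = 3.9
  seg 4: (31.517,-9.061) -> (36.91,-9.344), length = 5.4
Total = 28.6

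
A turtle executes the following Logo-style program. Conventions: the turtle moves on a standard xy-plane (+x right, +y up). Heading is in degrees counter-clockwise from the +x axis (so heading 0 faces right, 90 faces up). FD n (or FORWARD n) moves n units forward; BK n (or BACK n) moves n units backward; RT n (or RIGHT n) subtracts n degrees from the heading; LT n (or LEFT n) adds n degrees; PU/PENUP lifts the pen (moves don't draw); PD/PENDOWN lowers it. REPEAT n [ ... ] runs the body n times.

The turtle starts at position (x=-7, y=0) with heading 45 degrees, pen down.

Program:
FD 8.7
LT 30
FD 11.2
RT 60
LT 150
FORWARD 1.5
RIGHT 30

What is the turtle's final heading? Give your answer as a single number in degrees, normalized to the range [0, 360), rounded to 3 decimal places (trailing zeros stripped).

Answer: 135

Derivation:
Executing turtle program step by step:
Start: pos=(-7,0), heading=45, pen down
FD 8.7: (-7,0) -> (-0.848,6.152) [heading=45, draw]
LT 30: heading 45 -> 75
FD 11.2: (-0.848,6.152) -> (2.051,16.97) [heading=75, draw]
RT 60: heading 75 -> 15
LT 150: heading 15 -> 165
FD 1.5: (2.051,16.97) -> (0.602,17.358) [heading=165, draw]
RT 30: heading 165 -> 135
Final: pos=(0.602,17.358), heading=135, 3 segment(s) drawn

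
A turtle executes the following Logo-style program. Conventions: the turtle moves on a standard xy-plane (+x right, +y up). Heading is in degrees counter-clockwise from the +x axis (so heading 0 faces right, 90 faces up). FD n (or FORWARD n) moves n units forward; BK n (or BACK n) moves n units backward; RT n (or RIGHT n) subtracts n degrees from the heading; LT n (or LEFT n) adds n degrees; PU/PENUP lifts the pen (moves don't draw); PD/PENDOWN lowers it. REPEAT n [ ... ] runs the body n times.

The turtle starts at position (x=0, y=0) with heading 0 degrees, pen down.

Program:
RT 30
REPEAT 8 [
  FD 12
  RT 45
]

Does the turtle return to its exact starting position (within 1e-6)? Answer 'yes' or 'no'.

Answer: yes

Derivation:
Executing turtle program step by step:
Start: pos=(0,0), heading=0, pen down
RT 30: heading 0 -> 330
REPEAT 8 [
  -- iteration 1/8 --
  FD 12: (0,0) -> (10.392,-6) [heading=330, draw]
  RT 45: heading 330 -> 285
  -- iteration 2/8 --
  FD 12: (10.392,-6) -> (13.498,-17.591) [heading=285, draw]
  RT 45: heading 285 -> 240
  -- iteration 3/8 --
  FD 12: (13.498,-17.591) -> (7.498,-27.983) [heading=240, draw]
  RT 45: heading 240 -> 195
  -- iteration 4/8 --
  FD 12: (7.498,-27.983) -> (-4.093,-31.089) [heading=195, draw]
  RT 45: heading 195 -> 150
  -- iteration 5/8 --
  FD 12: (-4.093,-31.089) -> (-14.485,-25.089) [heading=150, draw]
  RT 45: heading 150 -> 105
  -- iteration 6/8 --
  FD 12: (-14.485,-25.089) -> (-17.591,-13.498) [heading=105, draw]
  RT 45: heading 105 -> 60
  -- iteration 7/8 --
  FD 12: (-17.591,-13.498) -> (-11.591,-3.106) [heading=60, draw]
  RT 45: heading 60 -> 15
  -- iteration 8/8 --
  FD 12: (-11.591,-3.106) -> (0,0) [heading=15, draw]
  RT 45: heading 15 -> 330
]
Final: pos=(0,0), heading=330, 8 segment(s) drawn

Start position: (0, 0)
Final position: (0, 0)
Distance = 0; < 1e-6 -> CLOSED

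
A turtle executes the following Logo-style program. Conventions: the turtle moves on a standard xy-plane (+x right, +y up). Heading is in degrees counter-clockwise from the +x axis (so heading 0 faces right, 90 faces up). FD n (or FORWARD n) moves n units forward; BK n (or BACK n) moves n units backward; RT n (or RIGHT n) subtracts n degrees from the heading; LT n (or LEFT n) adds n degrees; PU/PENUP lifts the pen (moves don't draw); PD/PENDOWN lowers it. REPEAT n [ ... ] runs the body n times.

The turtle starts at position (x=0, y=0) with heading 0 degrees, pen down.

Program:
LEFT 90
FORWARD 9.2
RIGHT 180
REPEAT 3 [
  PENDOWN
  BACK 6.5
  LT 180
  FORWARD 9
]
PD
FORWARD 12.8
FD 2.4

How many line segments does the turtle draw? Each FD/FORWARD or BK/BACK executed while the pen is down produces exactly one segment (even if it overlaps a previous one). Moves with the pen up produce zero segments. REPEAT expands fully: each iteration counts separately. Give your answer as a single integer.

Executing turtle program step by step:
Start: pos=(0,0), heading=0, pen down
LT 90: heading 0 -> 90
FD 9.2: (0,0) -> (0,9.2) [heading=90, draw]
RT 180: heading 90 -> 270
REPEAT 3 [
  -- iteration 1/3 --
  PD: pen down
  BK 6.5: (0,9.2) -> (0,15.7) [heading=270, draw]
  LT 180: heading 270 -> 90
  FD 9: (0,15.7) -> (0,24.7) [heading=90, draw]
  -- iteration 2/3 --
  PD: pen down
  BK 6.5: (0,24.7) -> (0,18.2) [heading=90, draw]
  LT 180: heading 90 -> 270
  FD 9: (0,18.2) -> (0,9.2) [heading=270, draw]
  -- iteration 3/3 --
  PD: pen down
  BK 6.5: (0,9.2) -> (0,15.7) [heading=270, draw]
  LT 180: heading 270 -> 90
  FD 9: (0,15.7) -> (0,24.7) [heading=90, draw]
]
PD: pen down
FD 12.8: (0,24.7) -> (0,37.5) [heading=90, draw]
FD 2.4: (0,37.5) -> (0,39.9) [heading=90, draw]
Final: pos=(0,39.9), heading=90, 9 segment(s) drawn
Segments drawn: 9

Answer: 9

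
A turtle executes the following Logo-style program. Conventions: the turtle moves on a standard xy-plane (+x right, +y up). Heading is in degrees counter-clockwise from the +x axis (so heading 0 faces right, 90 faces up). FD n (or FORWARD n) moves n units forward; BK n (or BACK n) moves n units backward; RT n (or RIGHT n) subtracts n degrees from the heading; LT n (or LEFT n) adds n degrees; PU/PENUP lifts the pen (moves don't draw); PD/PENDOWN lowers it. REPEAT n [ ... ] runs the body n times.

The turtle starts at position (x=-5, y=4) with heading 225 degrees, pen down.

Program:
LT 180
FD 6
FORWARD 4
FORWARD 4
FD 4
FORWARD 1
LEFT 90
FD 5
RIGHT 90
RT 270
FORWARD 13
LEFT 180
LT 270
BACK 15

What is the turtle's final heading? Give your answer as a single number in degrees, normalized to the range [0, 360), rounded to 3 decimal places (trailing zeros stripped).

Executing turtle program step by step:
Start: pos=(-5,4), heading=225, pen down
LT 180: heading 225 -> 45
FD 6: (-5,4) -> (-0.757,8.243) [heading=45, draw]
FD 4: (-0.757,8.243) -> (2.071,11.071) [heading=45, draw]
FD 4: (2.071,11.071) -> (4.899,13.899) [heading=45, draw]
FD 4: (4.899,13.899) -> (7.728,16.728) [heading=45, draw]
FD 1: (7.728,16.728) -> (8.435,17.435) [heading=45, draw]
LT 90: heading 45 -> 135
FD 5: (8.435,17.435) -> (4.899,20.971) [heading=135, draw]
RT 90: heading 135 -> 45
RT 270: heading 45 -> 135
FD 13: (4.899,20.971) -> (-4.293,30.163) [heading=135, draw]
LT 180: heading 135 -> 315
LT 270: heading 315 -> 225
BK 15: (-4.293,30.163) -> (6.314,40.77) [heading=225, draw]
Final: pos=(6.314,40.77), heading=225, 8 segment(s) drawn

Answer: 225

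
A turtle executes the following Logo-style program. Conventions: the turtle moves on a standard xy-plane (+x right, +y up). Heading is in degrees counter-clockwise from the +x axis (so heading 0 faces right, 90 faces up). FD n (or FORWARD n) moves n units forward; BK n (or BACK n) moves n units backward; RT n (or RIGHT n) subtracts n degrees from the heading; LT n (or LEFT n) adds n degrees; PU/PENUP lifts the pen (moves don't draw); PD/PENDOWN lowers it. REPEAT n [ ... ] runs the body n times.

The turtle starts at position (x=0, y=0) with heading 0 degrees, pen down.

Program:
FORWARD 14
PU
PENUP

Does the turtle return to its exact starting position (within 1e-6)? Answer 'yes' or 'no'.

Answer: no

Derivation:
Executing turtle program step by step:
Start: pos=(0,0), heading=0, pen down
FD 14: (0,0) -> (14,0) [heading=0, draw]
PU: pen up
PU: pen up
Final: pos=(14,0), heading=0, 1 segment(s) drawn

Start position: (0, 0)
Final position: (14, 0)
Distance = 14; >= 1e-6 -> NOT closed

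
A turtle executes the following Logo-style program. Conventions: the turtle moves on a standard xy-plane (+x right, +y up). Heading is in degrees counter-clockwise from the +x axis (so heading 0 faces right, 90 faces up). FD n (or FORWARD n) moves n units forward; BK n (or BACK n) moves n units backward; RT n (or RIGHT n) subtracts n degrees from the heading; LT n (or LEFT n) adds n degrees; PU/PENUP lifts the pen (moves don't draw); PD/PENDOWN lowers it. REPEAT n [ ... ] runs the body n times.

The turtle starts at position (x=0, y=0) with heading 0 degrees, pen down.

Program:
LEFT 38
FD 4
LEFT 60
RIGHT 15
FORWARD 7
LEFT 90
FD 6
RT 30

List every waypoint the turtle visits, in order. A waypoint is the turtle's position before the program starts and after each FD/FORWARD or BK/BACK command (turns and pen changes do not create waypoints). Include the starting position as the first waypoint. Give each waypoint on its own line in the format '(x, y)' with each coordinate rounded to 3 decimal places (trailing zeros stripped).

Answer: (0, 0)
(3.152, 2.463)
(4.005, 9.41)
(-1.95, 10.142)

Derivation:
Executing turtle program step by step:
Start: pos=(0,0), heading=0, pen down
LT 38: heading 0 -> 38
FD 4: (0,0) -> (3.152,2.463) [heading=38, draw]
LT 60: heading 38 -> 98
RT 15: heading 98 -> 83
FD 7: (3.152,2.463) -> (4.005,9.41) [heading=83, draw]
LT 90: heading 83 -> 173
FD 6: (4.005,9.41) -> (-1.95,10.142) [heading=173, draw]
RT 30: heading 173 -> 143
Final: pos=(-1.95,10.142), heading=143, 3 segment(s) drawn
Waypoints (4 total):
(0, 0)
(3.152, 2.463)
(4.005, 9.41)
(-1.95, 10.142)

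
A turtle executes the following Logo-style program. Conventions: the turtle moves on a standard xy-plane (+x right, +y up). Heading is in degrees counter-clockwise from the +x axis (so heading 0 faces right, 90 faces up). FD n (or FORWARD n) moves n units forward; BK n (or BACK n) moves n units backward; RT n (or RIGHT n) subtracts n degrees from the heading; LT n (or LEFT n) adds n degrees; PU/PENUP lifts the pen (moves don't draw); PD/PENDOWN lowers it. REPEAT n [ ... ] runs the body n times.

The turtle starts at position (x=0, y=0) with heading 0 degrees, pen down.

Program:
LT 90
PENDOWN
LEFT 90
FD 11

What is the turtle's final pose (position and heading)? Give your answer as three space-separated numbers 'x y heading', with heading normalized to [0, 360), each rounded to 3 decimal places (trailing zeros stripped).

Answer: -11 0 180

Derivation:
Executing turtle program step by step:
Start: pos=(0,0), heading=0, pen down
LT 90: heading 0 -> 90
PD: pen down
LT 90: heading 90 -> 180
FD 11: (0,0) -> (-11,0) [heading=180, draw]
Final: pos=(-11,0), heading=180, 1 segment(s) drawn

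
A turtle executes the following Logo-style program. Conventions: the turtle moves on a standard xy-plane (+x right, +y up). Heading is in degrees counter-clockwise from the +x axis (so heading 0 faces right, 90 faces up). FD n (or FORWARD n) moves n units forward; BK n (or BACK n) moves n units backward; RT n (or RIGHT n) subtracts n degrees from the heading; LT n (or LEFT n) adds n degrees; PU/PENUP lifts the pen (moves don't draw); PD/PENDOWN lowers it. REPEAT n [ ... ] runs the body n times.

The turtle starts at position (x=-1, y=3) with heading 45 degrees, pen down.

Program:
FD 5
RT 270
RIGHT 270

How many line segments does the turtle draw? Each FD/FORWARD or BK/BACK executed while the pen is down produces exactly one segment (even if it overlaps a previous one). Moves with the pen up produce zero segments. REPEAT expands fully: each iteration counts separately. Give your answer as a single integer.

Answer: 1

Derivation:
Executing turtle program step by step:
Start: pos=(-1,3), heading=45, pen down
FD 5: (-1,3) -> (2.536,6.536) [heading=45, draw]
RT 270: heading 45 -> 135
RT 270: heading 135 -> 225
Final: pos=(2.536,6.536), heading=225, 1 segment(s) drawn
Segments drawn: 1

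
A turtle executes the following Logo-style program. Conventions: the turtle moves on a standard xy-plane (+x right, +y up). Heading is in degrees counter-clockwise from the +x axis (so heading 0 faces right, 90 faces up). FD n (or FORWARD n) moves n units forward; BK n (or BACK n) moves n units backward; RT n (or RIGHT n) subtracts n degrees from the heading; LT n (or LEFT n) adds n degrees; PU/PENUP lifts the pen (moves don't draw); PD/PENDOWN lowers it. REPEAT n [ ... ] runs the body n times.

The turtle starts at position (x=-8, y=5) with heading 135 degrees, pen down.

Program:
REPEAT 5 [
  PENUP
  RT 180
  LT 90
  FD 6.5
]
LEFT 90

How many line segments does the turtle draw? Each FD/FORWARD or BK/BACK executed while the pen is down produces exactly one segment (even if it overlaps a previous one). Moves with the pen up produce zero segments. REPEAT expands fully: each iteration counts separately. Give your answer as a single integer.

Answer: 0

Derivation:
Executing turtle program step by step:
Start: pos=(-8,5), heading=135, pen down
REPEAT 5 [
  -- iteration 1/5 --
  PU: pen up
  RT 180: heading 135 -> 315
  LT 90: heading 315 -> 45
  FD 6.5: (-8,5) -> (-3.404,9.596) [heading=45, move]
  -- iteration 2/5 --
  PU: pen up
  RT 180: heading 45 -> 225
  LT 90: heading 225 -> 315
  FD 6.5: (-3.404,9.596) -> (1.192,5) [heading=315, move]
  -- iteration 3/5 --
  PU: pen up
  RT 180: heading 315 -> 135
  LT 90: heading 135 -> 225
  FD 6.5: (1.192,5) -> (-3.404,0.404) [heading=225, move]
  -- iteration 4/5 --
  PU: pen up
  RT 180: heading 225 -> 45
  LT 90: heading 45 -> 135
  FD 6.5: (-3.404,0.404) -> (-8,5) [heading=135, move]
  -- iteration 5/5 --
  PU: pen up
  RT 180: heading 135 -> 315
  LT 90: heading 315 -> 45
  FD 6.5: (-8,5) -> (-3.404,9.596) [heading=45, move]
]
LT 90: heading 45 -> 135
Final: pos=(-3.404,9.596), heading=135, 0 segment(s) drawn
Segments drawn: 0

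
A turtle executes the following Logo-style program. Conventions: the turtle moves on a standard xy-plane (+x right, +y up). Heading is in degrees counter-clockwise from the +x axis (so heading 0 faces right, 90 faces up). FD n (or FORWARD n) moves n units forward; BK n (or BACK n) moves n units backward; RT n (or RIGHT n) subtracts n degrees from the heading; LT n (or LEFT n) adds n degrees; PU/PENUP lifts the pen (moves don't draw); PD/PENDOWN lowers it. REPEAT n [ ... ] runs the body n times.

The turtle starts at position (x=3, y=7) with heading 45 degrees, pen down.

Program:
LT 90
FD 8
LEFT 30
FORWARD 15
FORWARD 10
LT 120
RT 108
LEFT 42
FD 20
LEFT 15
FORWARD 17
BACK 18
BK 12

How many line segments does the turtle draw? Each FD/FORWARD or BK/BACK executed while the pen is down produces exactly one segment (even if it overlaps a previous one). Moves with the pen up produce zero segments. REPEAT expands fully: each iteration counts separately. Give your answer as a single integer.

Executing turtle program step by step:
Start: pos=(3,7), heading=45, pen down
LT 90: heading 45 -> 135
FD 8: (3,7) -> (-2.657,12.657) [heading=135, draw]
LT 30: heading 135 -> 165
FD 15: (-2.657,12.657) -> (-17.146,16.539) [heading=165, draw]
FD 10: (-17.146,16.539) -> (-26.805,19.127) [heading=165, draw]
LT 120: heading 165 -> 285
RT 108: heading 285 -> 177
LT 42: heading 177 -> 219
FD 20: (-26.805,19.127) -> (-42.348,6.541) [heading=219, draw]
LT 15: heading 219 -> 234
FD 17: (-42.348,6.541) -> (-52.34,-7.212) [heading=234, draw]
BK 18: (-52.34,-7.212) -> (-41.76,7.35) [heading=234, draw]
BK 12: (-41.76,7.35) -> (-34.707,17.058) [heading=234, draw]
Final: pos=(-34.707,17.058), heading=234, 7 segment(s) drawn
Segments drawn: 7

Answer: 7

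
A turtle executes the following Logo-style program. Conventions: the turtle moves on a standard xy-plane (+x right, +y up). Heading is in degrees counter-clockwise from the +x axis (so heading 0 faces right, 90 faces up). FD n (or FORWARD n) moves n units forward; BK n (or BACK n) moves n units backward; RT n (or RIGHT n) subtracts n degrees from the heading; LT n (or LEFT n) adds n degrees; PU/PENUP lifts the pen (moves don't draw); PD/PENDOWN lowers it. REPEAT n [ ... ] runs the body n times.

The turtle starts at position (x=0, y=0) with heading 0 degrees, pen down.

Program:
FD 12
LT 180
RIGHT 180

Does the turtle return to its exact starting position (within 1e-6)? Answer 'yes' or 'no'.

Executing turtle program step by step:
Start: pos=(0,0), heading=0, pen down
FD 12: (0,0) -> (12,0) [heading=0, draw]
LT 180: heading 0 -> 180
RT 180: heading 180 -> 0
Final: pos=(12,0), heading=0, 1 segment(s) drawn

Start position: (0, 0)
Final position: (12, 0)
Distance = 12; >= 1e-6 -> NOT closed

Answer: no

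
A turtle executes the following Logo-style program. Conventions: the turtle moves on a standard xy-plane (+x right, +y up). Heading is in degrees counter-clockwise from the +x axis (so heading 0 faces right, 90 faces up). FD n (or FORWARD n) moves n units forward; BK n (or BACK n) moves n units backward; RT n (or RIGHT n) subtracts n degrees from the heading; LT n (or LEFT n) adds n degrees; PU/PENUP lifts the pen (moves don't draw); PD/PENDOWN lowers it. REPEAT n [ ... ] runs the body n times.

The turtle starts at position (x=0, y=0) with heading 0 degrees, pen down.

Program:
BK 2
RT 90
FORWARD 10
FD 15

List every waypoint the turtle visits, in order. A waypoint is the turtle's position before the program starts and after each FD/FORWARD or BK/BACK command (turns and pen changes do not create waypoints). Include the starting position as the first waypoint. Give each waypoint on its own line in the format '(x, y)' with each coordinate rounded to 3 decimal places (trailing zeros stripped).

Executing turtle program step by step:
Start: pos=(0,0), heading=0, pen down
BK 2: (0,0) -> (-2,0) [heading=0, draw]
RT 90: heading 0 -> 270
FD 10: (-2,0) -> (-2,-10) [heading=270, draw]
FD 15: (-2,-10) -> (-2,-25) [heading=270, draw]
Final: pos=(-2,-25), heading=270, 3 segment(s) drawn
Waypoints (4 total):
(0, 0)
(-2, 0)
(-2, -10)
(-2, -25)

Answer: (0, 0)
(-2, 0)
(-2, -10)
(-2, -25)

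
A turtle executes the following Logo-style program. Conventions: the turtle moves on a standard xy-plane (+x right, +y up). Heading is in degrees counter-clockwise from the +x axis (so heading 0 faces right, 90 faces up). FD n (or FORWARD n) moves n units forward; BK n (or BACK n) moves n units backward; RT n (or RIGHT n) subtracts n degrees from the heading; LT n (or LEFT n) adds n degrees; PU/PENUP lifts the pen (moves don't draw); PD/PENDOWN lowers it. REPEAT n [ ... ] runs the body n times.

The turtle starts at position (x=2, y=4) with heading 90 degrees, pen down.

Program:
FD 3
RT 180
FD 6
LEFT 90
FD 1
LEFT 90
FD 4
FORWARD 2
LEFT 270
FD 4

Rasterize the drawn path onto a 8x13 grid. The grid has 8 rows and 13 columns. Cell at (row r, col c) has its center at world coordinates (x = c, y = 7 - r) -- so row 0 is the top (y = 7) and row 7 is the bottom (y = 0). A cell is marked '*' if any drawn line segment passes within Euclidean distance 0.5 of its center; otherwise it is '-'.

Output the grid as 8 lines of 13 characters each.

Segment 0: (2,4) -> (2,7)
Segment 1: (2,7) -> (2,1)
Segment 2: (2,1) -> (3,1)
Segment 3: (3,1) -> (3,5)
Segment 4: (3,5) -> (3,7)
Segment 5: (3,7) -> (7,7)

Answer: --******-----
--**---------
--**---------
--**---------
--**---------
--**---------
--**---------
-------------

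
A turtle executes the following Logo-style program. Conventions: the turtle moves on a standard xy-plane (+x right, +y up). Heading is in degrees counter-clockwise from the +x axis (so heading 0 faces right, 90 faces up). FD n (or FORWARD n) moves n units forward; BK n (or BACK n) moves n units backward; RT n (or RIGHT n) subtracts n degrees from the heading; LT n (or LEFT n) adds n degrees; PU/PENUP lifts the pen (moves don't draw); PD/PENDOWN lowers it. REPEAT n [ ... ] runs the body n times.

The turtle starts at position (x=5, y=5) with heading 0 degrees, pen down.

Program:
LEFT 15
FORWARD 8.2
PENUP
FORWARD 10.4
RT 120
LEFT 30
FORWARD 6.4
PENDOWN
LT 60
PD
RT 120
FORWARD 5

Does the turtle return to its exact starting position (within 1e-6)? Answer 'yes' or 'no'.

Executing turtle program step by step:
Start: pos=(5,5), heading=0, pen down
LT 15: heading 0 -> 15
FD 8.2: (5,5) -> (12.921,7.122) [heading=15, draw]
PU: pen up
FD 10.4: (12.921,7.122) -> (22.966,9.814) [heading=15, move]
RT 120: heading 15 -> 255
LT 30: heading 255 -> 285
FD 6.4: (22.966,9.814) -> (24.623,3.632) [heading=285, move]
PD: pen down
LT 60: heading 285 -> 345
PD: pen down
RT 120: heading 345 -> 225
FD 5: (24.623,3.632) -> (21.087,0.097) [heading=225, draw]
Final: pos=(21.087,0.097), heading=225, 2 segment(s) drawn

Start position: (5, 5)
Final position: (21.087, 0.097)
Distance = 16.818; >= 1e-6 -> NOT closed

Answer: no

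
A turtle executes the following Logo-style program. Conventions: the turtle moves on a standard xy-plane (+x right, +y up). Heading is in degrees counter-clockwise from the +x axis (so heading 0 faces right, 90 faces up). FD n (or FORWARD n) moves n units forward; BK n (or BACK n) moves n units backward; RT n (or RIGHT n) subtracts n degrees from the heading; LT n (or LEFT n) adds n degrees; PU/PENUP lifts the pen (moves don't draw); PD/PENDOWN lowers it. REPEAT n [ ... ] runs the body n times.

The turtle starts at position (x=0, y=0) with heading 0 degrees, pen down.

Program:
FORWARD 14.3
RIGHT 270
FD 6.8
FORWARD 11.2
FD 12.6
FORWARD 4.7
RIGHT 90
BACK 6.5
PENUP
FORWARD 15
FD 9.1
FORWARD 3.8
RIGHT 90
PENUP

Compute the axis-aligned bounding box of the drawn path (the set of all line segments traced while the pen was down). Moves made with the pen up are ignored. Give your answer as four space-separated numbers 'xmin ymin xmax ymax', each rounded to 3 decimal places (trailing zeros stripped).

Answer: 0 0 14.3 35.3

Derivation:
Executing turtle program step by step:
Start: pos=(0,0), heading=0, pen down
FD 14.3: (0,0) -> (14.3,0) [heading=0, draw]
RT 270: heading 0 -> 90
FD 6.8: (14.3,0) -> (14.3,6.8) [heading=90, draw]
FD 11.2: (14.3,6.8) -> (14.3,18) [heading=90, draw]
FD 12.6: (14.3,18) -> (14.3,30.6) [heading=90, draw]
FD 4.7: (14.3,30.6) -> (14.3,35.3) [heading=90, draw]
RT 90: heading 90 -> 0
BK 6.5: (14.3,35.3) -> (7.8,35.3) [heading=0, draw]
PU: pen up
FD 15: (7.8,35.3) -> (22.8,35.3) [heading=0, move]
FD 9.1: (22.8,35.3) -> (31.9,35.3) [heading=0, move]
FD 3.8: (31.9,35.3) -> (35.7,35.3) [heading=0, move]
RT 90: heading 0 -> 270
PU: pen up
Final: pos=(35.7,35.3), heading=270, 6 segment(s) drawn

Segment endpoints: x in {0, 7.8, 14.3, 14.3, 14.3, 14.3}, y in {0, 6.8, 18, 30.6, 35.3}
xmin=0, ymin=0, xmax=14.3, ymax=35.3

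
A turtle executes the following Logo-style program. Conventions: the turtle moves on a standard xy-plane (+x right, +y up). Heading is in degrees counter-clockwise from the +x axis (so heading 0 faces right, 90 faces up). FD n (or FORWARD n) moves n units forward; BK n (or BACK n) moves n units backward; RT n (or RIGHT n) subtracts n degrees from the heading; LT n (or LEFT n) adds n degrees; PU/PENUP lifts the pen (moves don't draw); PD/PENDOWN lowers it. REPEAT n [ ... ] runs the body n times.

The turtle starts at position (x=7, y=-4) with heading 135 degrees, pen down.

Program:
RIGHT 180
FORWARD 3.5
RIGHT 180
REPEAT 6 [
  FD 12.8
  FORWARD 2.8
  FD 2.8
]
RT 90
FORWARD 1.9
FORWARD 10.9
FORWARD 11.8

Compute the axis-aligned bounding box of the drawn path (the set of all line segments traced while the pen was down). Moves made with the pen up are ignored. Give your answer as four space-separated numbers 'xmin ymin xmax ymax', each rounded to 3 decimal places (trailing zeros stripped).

Executing turtle program step by step:
Start: pos=(7,-4), heading=135, pen down
RT 180: heading 135 -> 315
FD 3.5: (7,-4) -> (9.475,-6.475) [heading=315, draw]
RT 180: heading 315 -> 135
REPEAT 6 [
  -- iteration 1/6 --
  FD 12.8: (9.475,-6.475) -> (0.424,2.576) [heading=135, draw]
  FD 2.8: (0.424,2.576) -> (-1.556,4.556) [heading=135, draw]
  FD 2.8: (-1.556,4.556) -> (-3.536,6.536) [heading=135, draw]
  -- iteration 2/6 --
  FD 12.8: (-3.536,6.536) -> (-12.587,15.587) [heading=135, draw]
  FD 2.8: (-12.587,15.587) -> (-14.567,17.567) [heading=135, draw]
  FD 2.8: (-14.567,17.567) -> (-16.547,19.547) [heading=135, draw]
  -- iteration 3/6 --
  FD 12.8: (-16.547,19.547) -> (-25.598,28.598) [heading=135, draw]
  FD 2.8: (-25.598,28.598) -> (-27.578,30.578) [heading=135, draw]
  FD 2.8: (-27.578,30.578) -> (-29.557,32.557) [heading=135, draw]
  -- iteration 4/6 --
  FD 12.8: (-29.557,32.557) -> (-38.608,41.608) [heading=135, draw]
  FD 2.8: (-38.608,41.608) -> (-40.588,43.588) [heading=135, draw]
  FD 2.8: (-40.588,43.588) -> (-42.568,45.568) [heading=135, draw]
  -- iteration 5/6 --
  FD 12.8: (-42.568,45.568) -> (-51.619,54.619) [heading=135, draw]
  FD 2.8: (-51.619,54.619) -> (-53.599,56.599) [heading=135, draw]
  FD 2.8: (-53.599,56.599) -> (-55.579,58.579) [heading=135, draw]
  -- iteration 6/6 --
  FD 12.8: (-55.579,58.579) -> (-64.63,67.63) [heading=135, draw]
  FD 2.8: (-64.63,67.63) -> (-66.61,69.61) [heading=135, draw]
  FD 2.8: (-66.61,69.61) -> (-68.59,71.59) [heading=135, draw]
]
RT 90: heading 135 -> 45
FD 1.9: (-68.59,71.59) -> (-67.246,72.933) [heading=45, draw]
FD 10.9: (-67.246,72.933) -> (-59.539,80.641) [heading=45, draw]
FD 11.8: (-59.539,80.641) -> (-51.195,88.985) [heading=45, draw]
Final: pos=(-51.195,88.985), heading=45, 22 segment(s) drawn

Segment endpoints: x in {-68.59, -67.246, -66.61, -64.63, -59.539, -55.579, -53.599, -51.619, -51.195, -42.568, -40.588, -38.608, -29.557, -27.578, -25.598, -16.547, -14.567, -12.587, -3.536, -1.556, 0.424, 7, 9.475}, y in {-6.475, -4, 2.576, 4.556, 6.536, 15.587, 17.567, 19.547, 28.598, 30.578, 32.557, 41.608, 43.588, 45.568, 54.619, 56.599, 58.579, 67.63, 69.61, 71.59, 72.933, 80.641, 88.985}
xmin=-68.59, ymin=-6.475, xmax=9.475, ymax=88.985

Answer: -68.59 -6.475 9.475 88.985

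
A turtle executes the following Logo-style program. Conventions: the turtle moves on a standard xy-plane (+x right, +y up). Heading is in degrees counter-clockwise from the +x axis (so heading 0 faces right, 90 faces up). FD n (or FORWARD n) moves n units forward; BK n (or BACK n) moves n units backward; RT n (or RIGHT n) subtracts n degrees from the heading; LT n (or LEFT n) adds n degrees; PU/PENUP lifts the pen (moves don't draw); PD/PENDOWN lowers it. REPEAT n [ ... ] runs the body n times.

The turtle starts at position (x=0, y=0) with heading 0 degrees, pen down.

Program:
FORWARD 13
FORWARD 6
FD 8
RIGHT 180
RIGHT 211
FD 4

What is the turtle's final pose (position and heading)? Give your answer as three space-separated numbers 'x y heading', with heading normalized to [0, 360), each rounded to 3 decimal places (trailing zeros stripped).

Answer: 30.429 -2.06 329

Derivation:
Executing turtle program step by step:
Start: pos=(0,0), heading=0, pen down
FD 13: (0,0) -> (13,0) [heading=0, draw]
FD 6: (13,0) -> (19,0) [heading=0, draw]
FD 8: (19,0) -> (27,0) [heading=0, draw]
RT 180: heading 0 -> 180
RT 211: heading 180 -> 329
FD 4: (27,0) -> (30.429,-2.06) [heading=329, draw]
Final: pos=(30.429,-2.06), heading=329, 4 segment(s) drawn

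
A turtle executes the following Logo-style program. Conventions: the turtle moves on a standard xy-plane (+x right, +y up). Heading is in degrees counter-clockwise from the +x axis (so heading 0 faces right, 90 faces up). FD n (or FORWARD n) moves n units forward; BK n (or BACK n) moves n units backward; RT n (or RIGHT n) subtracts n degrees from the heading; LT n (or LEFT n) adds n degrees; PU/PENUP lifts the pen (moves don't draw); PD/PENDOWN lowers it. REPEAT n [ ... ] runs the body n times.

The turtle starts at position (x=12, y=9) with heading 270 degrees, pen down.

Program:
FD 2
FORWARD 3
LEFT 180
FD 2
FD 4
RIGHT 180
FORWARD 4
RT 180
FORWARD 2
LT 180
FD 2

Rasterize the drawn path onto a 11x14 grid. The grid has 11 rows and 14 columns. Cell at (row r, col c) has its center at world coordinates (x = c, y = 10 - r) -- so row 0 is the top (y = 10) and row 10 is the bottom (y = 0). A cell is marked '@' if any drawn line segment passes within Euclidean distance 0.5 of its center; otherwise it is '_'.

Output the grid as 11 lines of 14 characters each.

Answer: ____________@_
____________@_
____________@_
____________@_
____________@_
____________@_
____________@_
______________
______________
______________
______________

Derivation:
Segment 0: (12,9) -> (12,7)
Segment 1: (12,7) -> (12,4)
Segment 2: (12,4) -> (12,6)
Segment 3: (12,6) -> (12,10)
Segment 4: (12,10) -> (12,6)
Segment 5: (12,6) -> (12,8)
Segment 6: (12,8) -> (12,6)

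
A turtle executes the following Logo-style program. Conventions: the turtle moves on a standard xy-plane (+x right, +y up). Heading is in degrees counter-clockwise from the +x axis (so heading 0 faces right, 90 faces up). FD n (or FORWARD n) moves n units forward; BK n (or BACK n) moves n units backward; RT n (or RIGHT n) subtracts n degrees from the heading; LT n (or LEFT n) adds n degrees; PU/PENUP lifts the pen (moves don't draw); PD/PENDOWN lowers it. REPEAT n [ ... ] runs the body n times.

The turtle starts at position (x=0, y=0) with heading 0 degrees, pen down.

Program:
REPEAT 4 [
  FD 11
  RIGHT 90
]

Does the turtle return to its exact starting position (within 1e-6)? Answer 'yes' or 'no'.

Executing turtle program step by step:
Start: pos=(0,0), heading=0, pen down
REPEAT 4 [
  -- iteration 1/4 --
  FD 11: (0,0) -> (11,0) [heading=0, draw]
  RT 90: heading 0 -> 270
  -- iteration 2/4 --
  FD 11: (11,0) -> (11,-11) [heading=270, draw]
  RT 90: heading 270 -> 180
  -- iteration 3/4 --
  FD 11: (11,-11) -> (0,-11) [heading=180, draw]
  RT 90: heading 180 -> 90
  -- iteration 4/4 --
  FD 11: (0,-11) -> (0,0) [heading=90, draw]
  RT 90: heading 90 -> 0
]
Final: pos=(0,0), heading=0, 4 segment(s) drawn

Start position: (0, 0)
Final position: (0, 0)
Distance = 0; < 1e-6 -> CLOSED

Answer: yes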